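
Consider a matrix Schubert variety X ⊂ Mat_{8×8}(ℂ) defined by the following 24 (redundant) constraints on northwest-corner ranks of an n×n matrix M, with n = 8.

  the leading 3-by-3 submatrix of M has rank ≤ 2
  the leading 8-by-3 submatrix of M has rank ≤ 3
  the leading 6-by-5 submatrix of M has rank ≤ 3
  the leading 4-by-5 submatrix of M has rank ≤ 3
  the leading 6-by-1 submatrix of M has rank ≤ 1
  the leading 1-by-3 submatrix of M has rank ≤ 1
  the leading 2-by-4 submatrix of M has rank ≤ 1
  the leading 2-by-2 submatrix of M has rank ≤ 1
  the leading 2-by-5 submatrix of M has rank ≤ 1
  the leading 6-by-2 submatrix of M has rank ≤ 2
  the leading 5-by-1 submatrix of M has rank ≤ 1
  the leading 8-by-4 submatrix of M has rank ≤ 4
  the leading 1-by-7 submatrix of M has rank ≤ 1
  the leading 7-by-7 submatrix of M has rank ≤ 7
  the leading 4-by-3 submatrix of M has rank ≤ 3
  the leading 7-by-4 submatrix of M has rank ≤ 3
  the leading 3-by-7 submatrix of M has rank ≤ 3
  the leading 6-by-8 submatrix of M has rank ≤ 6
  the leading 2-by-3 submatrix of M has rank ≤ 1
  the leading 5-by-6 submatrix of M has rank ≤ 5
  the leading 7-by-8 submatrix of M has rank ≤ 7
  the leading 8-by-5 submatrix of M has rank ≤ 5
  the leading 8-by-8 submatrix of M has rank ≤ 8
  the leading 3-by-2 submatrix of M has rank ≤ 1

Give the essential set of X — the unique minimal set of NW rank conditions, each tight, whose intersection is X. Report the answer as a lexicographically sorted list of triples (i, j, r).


Recovering R(i,j) via the rank-extension bound from the 24 conditions:

  R[1]: 1 1 1 1 1 1 1 1
  R[2]: 1 1 1 1 1 2 2 2
  R[3]: 1 1 2 2 2 3 3 3
  R[4]: 1 2 3 3 3 4 4 4
  R[5]: 1 2 3 3 3 4 5 5
  R[6]: 1 2 3 3 3 4 5 6
  R[7]: 1 2 3 3 4 5 6 7
  R[8]: 1 2 3 4 5 6 7 8

so w = (1, 6, 3, 2, 7, 8, 5, 4).

ℓ(w)=10; the 4 essential cells (i,j,r):

[(2, 5, 1), (3, 2, 1), (6, 5, 3), (7, 4, 3)]


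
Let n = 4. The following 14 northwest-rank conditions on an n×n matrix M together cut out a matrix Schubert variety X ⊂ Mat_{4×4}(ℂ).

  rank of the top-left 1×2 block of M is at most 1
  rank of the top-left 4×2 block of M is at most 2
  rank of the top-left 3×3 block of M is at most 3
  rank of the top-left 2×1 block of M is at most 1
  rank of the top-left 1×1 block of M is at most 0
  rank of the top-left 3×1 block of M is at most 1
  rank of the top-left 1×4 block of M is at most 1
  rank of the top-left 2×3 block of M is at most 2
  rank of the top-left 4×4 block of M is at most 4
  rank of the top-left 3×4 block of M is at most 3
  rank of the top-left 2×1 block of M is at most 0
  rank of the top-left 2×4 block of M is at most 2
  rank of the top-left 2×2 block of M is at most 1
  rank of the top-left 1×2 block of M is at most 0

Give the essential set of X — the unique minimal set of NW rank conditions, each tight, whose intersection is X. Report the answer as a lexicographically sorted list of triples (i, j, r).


Recovering R(i,j) via the rank-extension bound from the 14 conditions:

  R[1]: 0  0  1  1
  R[2]: 0  1  2  2
  R[3]: 1  2  3  3
  R[4]: 1  2  3  4

the unique w with this rank table is (3, 2, 1, 4).

|D(w)|=3, |Ess(w)|=2:

[(1, 2, 0), (2, 1, 0)]


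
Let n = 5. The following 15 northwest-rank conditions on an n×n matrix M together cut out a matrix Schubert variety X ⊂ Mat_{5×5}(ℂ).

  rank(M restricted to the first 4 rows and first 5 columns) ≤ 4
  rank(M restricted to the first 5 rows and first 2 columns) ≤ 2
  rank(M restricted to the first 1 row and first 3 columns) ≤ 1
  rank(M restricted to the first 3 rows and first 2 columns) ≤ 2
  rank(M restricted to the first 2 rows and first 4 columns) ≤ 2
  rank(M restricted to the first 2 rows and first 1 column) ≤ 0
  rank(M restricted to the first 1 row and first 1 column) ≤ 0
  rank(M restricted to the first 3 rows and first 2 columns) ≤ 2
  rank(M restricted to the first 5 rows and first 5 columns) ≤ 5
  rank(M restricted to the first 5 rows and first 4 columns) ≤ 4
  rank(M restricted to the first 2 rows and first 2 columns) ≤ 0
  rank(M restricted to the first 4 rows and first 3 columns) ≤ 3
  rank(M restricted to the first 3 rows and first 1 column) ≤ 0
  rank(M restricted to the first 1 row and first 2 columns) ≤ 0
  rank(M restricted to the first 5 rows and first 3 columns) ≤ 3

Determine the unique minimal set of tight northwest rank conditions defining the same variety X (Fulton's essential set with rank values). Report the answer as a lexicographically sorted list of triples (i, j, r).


Recovering R(i,j) via the rank-extension bound from the 15 conditions:

  i=1: 0 | 0 | 1 | 1 | 1
  i=2: 0 | 0 | 1 | 2 | 2
  i=3: 0 | 1 | 2 | 3 | 3
  i=4: 1 | 2 | 3 | 4 | 4
  i=5: 1 | 2 | 3 | 4 | 5

reading off 1-entries of Δ²R: w = (3, 4, 2, 1, 5).

|D(w)|=5, |Ess(w)|=2:

[(2, 2, 0), (3, 1, 0)]


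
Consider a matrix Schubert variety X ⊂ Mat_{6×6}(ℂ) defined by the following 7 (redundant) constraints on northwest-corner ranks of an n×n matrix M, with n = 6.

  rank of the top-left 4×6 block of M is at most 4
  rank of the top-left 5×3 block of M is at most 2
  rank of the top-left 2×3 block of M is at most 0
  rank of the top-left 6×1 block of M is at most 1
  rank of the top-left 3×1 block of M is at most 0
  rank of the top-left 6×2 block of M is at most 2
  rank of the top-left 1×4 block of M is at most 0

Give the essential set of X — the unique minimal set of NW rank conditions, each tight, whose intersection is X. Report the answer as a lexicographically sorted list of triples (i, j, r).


Reconstructing r_w from the 7 given conditions:

  0 0 0 0 1 1
  0 0 0 1 2 2
  0 1 1 2 3 3
  1 2 2 3 4 4
  1 2 2 3 4 5
  1 2 3 4 5 6

so w = (5, 4, 2, 1, 6, 3).

Rothe diagram D(w) (9 cells), 4 SE-corners (essential conditions):

[(1, 4, 0), (2, 3, 0), (3, 1, 0), (5, 3, 2)]


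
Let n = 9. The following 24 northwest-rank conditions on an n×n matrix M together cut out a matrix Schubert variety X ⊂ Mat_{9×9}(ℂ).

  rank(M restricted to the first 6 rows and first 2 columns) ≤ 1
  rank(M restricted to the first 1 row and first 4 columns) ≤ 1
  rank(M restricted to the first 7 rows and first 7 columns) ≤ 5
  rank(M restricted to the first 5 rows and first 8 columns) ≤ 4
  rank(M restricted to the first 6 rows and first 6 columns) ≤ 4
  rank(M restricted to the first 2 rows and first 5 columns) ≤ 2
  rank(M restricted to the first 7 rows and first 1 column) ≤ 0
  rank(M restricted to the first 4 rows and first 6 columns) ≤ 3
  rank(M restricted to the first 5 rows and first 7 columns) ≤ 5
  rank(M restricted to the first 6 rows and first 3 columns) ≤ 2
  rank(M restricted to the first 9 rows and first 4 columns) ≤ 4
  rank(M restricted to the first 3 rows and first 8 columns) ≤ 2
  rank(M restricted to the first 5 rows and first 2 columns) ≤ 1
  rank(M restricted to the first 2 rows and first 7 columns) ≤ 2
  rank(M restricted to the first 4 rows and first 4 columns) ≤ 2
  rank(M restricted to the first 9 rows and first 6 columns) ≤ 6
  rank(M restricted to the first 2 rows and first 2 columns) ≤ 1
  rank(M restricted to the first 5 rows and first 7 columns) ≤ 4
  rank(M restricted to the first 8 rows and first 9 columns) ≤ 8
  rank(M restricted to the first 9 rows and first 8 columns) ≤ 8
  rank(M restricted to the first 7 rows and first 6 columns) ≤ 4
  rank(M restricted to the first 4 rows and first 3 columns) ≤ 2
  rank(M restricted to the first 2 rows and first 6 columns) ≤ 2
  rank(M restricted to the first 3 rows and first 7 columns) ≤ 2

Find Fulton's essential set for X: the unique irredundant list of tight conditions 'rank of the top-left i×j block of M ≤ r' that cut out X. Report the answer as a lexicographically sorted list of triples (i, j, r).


Reconstructing r_w from the 24 given conditions:

  row 1: 0 1 1 1 1 1 1 1 1
  row 2: 0 1 2 2 2 2 2 2 2
  row 3: 0 1 2 2 2 2 2 2 3
  row 4: 0 1 2 2 3 3 3 3 4
  row 5: 0 1 2 3 4 4 4 4 5
  row 6: 0 1 2 3 4 4 5 5 6
  row 7: 0 1 2 3 4 4 5 6 7
  row 8: 1 2 3 4 5 5 6 7 8
  row 9: 1 2 3 4 5 6 7 8 9

second differences of R give the permutation w = (2, 3, 9, 5, 4, 7, 8, 1, 6).

Fulton essential set (4 of the 15 Rothe cells):

[(3, 8, 2), (4, 4, 2), (7, 1, 0), (7, 6, 4)]


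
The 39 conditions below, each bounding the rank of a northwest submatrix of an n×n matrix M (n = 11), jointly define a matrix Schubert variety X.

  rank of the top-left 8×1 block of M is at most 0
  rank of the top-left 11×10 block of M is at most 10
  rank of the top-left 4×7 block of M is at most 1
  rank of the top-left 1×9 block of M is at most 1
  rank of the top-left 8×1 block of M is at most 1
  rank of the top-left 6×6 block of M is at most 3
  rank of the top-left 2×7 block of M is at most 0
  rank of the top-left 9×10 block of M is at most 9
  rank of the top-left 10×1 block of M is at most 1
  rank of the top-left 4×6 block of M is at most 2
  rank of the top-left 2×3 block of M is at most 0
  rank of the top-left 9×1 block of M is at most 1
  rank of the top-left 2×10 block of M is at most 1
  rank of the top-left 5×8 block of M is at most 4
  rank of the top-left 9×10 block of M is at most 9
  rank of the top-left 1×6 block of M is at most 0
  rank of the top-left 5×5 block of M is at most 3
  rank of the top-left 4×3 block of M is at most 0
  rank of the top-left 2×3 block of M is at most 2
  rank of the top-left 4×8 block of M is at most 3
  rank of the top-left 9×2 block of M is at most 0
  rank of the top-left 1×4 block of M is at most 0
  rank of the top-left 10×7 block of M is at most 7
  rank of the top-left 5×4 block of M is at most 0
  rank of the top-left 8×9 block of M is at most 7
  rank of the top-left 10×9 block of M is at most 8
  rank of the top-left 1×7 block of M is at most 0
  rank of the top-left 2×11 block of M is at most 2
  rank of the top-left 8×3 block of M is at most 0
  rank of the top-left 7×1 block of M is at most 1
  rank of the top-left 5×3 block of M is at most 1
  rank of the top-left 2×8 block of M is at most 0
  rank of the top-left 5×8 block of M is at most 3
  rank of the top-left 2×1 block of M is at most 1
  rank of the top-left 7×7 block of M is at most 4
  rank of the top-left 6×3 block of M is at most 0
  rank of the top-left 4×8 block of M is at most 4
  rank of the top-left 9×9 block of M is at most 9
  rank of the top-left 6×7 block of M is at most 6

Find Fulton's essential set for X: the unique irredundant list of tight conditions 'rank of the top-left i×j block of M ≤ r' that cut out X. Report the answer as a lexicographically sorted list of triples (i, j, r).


Reconstructing r_w from the 39 given conditions:

  i=1: 0, 0, 0, 0, 0, 0, 0, 0, 1, 1, 1
  i=2: 0, 0, 0, 0, 0, 0, 0, 0, 1, 1, 2
  i=3: 0, 0, 0, 0, 1, 1, 1, 1, 2, 2, 3
  i=4: 0, 0, 0, 0, 1, 1, 1, 2, 3, 3, 4
  i=5: 0, 0, 0, 0, 1, 2, 2, 3, 4, 4, 5
  i=6: 0, 0, 0, 1, 2, 3, 3, 4, 5, 5, 6
  i=7: 0, 0, 0, 1, 2, 3, 4, 5, 6, 6, 7
  i=8: 0, 0, 0, 1, 2, 3, 4, 5, 6, 7, 8
  i=9: 0, 0, 1, 2, 3, 4, 5, 6, 7, 8, 9
  i=10: 1, 1, 2, 3, 4, 5, 6, 7, 8, 9, 10
  i=11: 1, 2, 3, 4, 5, 6, 7, 8, 9, 10, 11

giving w = (9, 11, 5, 8, 6, 4, 7, 10, 3, 1, 2) via Δ²R.

|D(w)|=42, |Ess(w)|=6:

[(2, 8, 0), (2, 10, 1), (4, 7, 1), (5, 4, 0), (8, 3, 0), (9, 2, 0)]


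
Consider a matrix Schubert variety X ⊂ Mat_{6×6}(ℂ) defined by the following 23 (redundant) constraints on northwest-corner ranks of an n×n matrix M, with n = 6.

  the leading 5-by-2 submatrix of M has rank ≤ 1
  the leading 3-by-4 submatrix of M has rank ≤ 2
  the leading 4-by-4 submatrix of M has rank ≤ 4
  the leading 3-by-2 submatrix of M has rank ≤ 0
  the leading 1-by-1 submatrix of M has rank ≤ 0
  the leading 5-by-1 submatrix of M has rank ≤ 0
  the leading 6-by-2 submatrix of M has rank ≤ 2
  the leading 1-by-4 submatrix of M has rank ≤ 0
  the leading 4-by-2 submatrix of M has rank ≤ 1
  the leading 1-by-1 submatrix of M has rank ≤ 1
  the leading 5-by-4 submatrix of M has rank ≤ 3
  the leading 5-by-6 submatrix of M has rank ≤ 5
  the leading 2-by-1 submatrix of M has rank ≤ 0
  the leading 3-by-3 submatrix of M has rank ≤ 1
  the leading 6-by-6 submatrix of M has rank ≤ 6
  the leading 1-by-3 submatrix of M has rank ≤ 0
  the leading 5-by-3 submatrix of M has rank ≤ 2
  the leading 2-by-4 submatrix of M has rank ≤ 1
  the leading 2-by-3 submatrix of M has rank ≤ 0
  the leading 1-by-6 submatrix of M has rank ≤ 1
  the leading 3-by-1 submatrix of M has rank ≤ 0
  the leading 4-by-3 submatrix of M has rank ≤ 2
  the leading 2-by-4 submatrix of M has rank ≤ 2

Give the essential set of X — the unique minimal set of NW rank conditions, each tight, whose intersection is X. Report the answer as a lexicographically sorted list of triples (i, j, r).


Rank table r_w(6×6) implied by the 23 constraints:

  row 1: 0 | 0 | 0 | 0 | 1 | 1
  row 2: 0 | 0 | 0 | 1 | 2 | 2
  row 3: 0 | 0 | 1 | 2 | 3 | 3
  row 4: 0 | 1 | 2 | 3 | 4 | 4
  row 5: 0 | 1 | 2 | 3 | 4 | 5
  row 6: 1 | 2 | 3 | 4 | 5 | 6

hence w(1..6) = (5, 4, 3, 2, 6, 1).

D(w) has 11 cells with 4 SE-corners; essential set:

[(1, 4, 0), (2, 3, 0), (3, 2, 0), (5, 1, 0)]


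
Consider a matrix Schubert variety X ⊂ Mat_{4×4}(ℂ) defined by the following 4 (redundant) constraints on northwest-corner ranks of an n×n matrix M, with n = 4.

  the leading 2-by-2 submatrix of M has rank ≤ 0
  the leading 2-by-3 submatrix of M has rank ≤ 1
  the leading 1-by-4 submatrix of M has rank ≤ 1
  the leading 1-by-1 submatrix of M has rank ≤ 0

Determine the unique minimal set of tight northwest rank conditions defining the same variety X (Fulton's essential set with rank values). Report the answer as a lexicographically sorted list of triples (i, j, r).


The tightest implied rank at each (i,j), from the 4 conditions:

  i=1: 0 0 1 1
  i=2: 0 0 1 2
  i=3: 1 1 2 3
  i=4: 1 2 3 4

the unique w with this rank table is (3, 4, 1, 2).

D(w) has 4 cells with 1 SE-corner; essential set:

[(2, 2, 0)]


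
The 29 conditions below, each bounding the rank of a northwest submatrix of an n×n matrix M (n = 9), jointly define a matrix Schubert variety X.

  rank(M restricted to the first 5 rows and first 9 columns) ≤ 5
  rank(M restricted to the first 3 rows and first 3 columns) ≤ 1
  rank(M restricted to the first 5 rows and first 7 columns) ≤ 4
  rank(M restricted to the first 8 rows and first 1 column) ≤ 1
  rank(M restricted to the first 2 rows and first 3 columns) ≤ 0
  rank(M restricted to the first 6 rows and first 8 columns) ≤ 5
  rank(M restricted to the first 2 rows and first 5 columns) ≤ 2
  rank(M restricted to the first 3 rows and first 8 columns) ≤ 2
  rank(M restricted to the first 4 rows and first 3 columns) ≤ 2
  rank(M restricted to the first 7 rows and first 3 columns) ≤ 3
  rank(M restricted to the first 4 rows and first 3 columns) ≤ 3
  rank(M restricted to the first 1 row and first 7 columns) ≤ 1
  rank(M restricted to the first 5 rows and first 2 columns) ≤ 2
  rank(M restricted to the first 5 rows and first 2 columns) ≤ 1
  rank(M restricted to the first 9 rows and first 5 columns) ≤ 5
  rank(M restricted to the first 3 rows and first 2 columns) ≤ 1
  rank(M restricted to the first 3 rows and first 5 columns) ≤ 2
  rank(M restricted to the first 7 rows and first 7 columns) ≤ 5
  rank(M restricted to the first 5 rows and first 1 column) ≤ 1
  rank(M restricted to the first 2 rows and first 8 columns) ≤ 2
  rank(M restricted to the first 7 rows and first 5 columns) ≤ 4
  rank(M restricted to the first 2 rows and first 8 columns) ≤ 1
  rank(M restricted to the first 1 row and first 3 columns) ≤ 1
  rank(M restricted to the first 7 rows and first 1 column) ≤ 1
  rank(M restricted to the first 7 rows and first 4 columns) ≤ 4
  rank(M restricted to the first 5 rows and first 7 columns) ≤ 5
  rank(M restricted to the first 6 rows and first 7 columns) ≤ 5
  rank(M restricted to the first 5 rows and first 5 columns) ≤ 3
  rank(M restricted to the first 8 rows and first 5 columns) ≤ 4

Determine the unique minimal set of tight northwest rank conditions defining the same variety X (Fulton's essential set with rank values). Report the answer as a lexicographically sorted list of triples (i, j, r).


The tightest implied rank at each (i,j), from the 29 conditions:

  R[1]: 0 0 0 1 1 1 1 1 1
  R[2]: 0 0 0 1 1 1 1 1 2
  R[3]: 1 1 1 2 2 2 2 2 3
  R[4]: 1 1 2 3 3 3 3 3 4
  R[5]: 1 1 2 3 3 4 4 4 5
  R[6]: 1 2 3 4 4 5 5 5 6
  R[7]: 1 2 3 4 4 5 5 6 7
  R[8]: 1 2 3 4 4 5 6 7 8
  R[9]: 1 2 3 4 5 6 7 8 9

second differences of R give the permutation w = (4, 9, 1, 3, 6, 2, 8, 7, 5).

6 SE-corners of the 16-cell Rothe diagram give Ess(w):

[(2, 3, 0), (2, 8, 1), (5, 2, 1), (5, 5, 3), (7, 7, 5), (8, 5, 4)]


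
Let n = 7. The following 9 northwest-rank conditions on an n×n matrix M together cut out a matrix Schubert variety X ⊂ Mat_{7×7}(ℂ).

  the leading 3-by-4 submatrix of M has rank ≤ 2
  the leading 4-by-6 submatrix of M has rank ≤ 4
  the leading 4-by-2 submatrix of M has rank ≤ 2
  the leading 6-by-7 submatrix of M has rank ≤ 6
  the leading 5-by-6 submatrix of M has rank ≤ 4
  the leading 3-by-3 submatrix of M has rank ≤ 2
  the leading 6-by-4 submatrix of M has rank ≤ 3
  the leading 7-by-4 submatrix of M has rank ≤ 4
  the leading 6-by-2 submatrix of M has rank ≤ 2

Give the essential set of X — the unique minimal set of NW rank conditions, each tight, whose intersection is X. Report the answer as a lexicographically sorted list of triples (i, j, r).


Recovering R(i,j) via the rank-extension bound from the 9 conditions:

  i=1: 1 | 1 | 1 | 1 | 1 | 1 | 1
  i=2: 1 | 2 | 2 | 2 | 2 | 2 | 2
  i=3: 1 | 2 | 2 | 2 | 3 | 3 | 3
  i=4: 1 | 2 | 3 | 3 | 4 | 4 | 4
  i=5: 1 | 2 | 3 | 3 | 4 | 4 | 5
  i=6: 1 | 2 | 3 | 3 | 4 | 5 | 6
  i=7: 1 | 2 | 3 | 4 | 5 | 6 | 7

so w = (1, 2, 5, 3, 7, 6, 4).

Rothe diagram D(w) (5 cells), 3 SE-corners (essential conditions):

[(3, 4, 2), (5, 6, 4), (6, 4, 3)]


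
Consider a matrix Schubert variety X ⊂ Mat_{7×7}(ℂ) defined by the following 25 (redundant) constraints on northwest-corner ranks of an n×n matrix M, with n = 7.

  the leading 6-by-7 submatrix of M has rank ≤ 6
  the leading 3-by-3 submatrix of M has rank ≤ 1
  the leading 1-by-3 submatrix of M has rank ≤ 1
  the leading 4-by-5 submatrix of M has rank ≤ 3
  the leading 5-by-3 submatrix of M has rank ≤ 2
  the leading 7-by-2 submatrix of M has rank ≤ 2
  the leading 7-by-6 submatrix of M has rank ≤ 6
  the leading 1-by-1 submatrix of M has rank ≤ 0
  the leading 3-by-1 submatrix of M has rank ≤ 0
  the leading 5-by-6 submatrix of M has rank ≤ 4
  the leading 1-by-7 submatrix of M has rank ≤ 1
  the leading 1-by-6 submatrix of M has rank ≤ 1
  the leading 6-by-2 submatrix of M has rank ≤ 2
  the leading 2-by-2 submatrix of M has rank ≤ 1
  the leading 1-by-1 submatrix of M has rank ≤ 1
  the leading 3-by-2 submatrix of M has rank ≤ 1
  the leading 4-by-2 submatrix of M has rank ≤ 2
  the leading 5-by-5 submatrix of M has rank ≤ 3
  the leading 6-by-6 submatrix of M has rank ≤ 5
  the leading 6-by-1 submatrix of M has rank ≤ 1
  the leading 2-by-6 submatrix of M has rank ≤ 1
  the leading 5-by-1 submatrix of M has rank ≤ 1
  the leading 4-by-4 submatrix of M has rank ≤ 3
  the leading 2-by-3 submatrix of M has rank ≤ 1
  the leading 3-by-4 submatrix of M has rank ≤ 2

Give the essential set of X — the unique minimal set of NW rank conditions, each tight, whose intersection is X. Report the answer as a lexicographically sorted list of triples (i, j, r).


Recovering R(i,j) via the rank-extension bound from the 25 conditions:

  R[1]: 0 | 1 | 1 | 1 | 1 | 1 | 1
  R[2]: 0 | 1 | 1 | 1 | 1 | 1 | 2
  R[3]: 0 | 1 | 1 | 2 | 2 | 2 | 3
  R[4]: 1 | 2 | 2 | 3 | 3 | 3 | 4
  R[5]: 1 | 2 | 2 | 3 | 3 | 4 | 5
  R[6]: 1 | 2 | 3 | 4 | 4 | 5 | 6
  R[7]: 1 | 2 | 3 | 4 | 5 | 6 | 7

reading off 1-entries of Δ²R: w = (2, 7, 4, 1, 6, 3, 5).

Fulton essential set (5 of the 10 Rothe cells):

[(2, 6, 1), (3, 1, 0), (3, 3, 1), (5, 3, 2), (5, 5, 3)]


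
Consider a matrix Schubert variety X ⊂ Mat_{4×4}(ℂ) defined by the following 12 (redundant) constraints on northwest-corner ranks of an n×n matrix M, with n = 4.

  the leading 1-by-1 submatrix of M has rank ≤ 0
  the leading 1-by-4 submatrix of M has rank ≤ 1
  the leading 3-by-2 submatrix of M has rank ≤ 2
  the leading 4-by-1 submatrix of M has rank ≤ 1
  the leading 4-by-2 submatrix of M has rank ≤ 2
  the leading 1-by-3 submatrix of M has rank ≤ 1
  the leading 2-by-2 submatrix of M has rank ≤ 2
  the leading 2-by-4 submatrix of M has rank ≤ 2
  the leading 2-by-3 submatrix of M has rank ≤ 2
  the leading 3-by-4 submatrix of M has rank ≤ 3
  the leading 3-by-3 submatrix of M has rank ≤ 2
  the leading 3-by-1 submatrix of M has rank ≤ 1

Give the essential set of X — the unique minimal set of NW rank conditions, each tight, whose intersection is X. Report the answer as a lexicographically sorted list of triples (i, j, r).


The tightest implied rank at each (i,j), from the 12 conditions:

  R[1]: 0, 1, 1, 1
  R[2]: 1, 2, 2, 2
  R[3]: 1, 2, 2, 3
  R[4]: 1, 2, 3, 4

so w = (2, 1, 4, 3).

Rothe diagram D(w) (2 cells), 2 SE-corners (essential conditions):

[(1, 1, 0), (3, 3, 2)]


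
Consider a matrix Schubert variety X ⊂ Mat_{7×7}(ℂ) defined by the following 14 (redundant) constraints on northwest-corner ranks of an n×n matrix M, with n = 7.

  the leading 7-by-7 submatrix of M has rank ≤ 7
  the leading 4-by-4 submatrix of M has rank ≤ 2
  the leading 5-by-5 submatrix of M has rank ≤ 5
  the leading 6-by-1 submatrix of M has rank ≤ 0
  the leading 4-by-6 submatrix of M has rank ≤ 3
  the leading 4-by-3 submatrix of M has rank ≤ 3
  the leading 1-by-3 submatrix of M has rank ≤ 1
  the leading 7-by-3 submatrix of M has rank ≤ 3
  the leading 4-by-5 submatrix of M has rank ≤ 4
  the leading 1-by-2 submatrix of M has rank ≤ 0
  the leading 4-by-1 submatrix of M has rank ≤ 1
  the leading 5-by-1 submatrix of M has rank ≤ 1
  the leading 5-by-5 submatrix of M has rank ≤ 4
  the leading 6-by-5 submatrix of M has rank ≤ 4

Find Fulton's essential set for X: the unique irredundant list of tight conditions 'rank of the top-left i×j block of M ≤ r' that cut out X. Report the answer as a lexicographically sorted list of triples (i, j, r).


The tightest implied rank at each (i,j), from the 14 conditions:

  R[1]: 0  0  1  1  1  1  1
  R[2]: 0  1  2  2  2  2  2
  R[3]: 0  1  2  2  3  3  3
  R[4]: 0  1  2  2  3  3  4
  R[5]: 0  1  2  3  4  4  5
  R[6]: 0  1  2  3  4  5  6
  R[7]: 1  2  3  4  5  6  7

hence w(1..7) = (3, 2, 5, 7, 4, 6, 1).

Rothe diagram D(w) (10 cells), 4 SE-corners (essential conditions):

[(1, 2, 0), (4, 4, 2), (4, 6, 3), (6, 1, 0)]


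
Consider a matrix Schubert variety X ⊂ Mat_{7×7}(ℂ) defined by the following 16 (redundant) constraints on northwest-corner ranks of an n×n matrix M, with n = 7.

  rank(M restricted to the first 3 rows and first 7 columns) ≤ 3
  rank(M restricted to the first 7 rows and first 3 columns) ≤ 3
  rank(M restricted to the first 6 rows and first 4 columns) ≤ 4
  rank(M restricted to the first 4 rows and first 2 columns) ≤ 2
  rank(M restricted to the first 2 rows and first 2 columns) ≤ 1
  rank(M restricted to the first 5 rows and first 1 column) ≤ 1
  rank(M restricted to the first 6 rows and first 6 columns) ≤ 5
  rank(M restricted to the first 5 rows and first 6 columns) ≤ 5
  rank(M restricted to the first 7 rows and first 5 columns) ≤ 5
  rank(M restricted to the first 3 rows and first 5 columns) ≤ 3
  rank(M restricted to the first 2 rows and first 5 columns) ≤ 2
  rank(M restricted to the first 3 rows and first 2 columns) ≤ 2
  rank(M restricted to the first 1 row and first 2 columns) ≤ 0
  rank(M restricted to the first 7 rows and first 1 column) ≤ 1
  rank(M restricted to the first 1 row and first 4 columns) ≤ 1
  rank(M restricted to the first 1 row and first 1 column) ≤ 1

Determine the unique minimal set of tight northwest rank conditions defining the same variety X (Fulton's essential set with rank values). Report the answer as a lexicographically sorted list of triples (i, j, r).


Computing R[i][j] = min implied NW-rank bound (n=7, 16 conditions):

  0 | 0 | 1 | 1 | 1 | 1 | 1
  1 | 1 | 2 | 2 | 2 | 2 | 2
  1 | 2 | 3 | 3 | 3 | 3 | 3
  1 | 2 | 3 | 4 | 4 | 4 | 4
  1 | 2 | 3 | 4 | 5 | 5 | 5
  1 | 2 | 3 | 4 | 5 | 5 | 6
  1 | 2 | 3 | 4 | 5 | 6 | 7

second differences of R give the permutation w = (3, 1, 2, 4, 5, 7, 6).

Fulton essential set (2 of the 3 Rothe cells):

[(1, 2, 0), (6, 6, 5)]


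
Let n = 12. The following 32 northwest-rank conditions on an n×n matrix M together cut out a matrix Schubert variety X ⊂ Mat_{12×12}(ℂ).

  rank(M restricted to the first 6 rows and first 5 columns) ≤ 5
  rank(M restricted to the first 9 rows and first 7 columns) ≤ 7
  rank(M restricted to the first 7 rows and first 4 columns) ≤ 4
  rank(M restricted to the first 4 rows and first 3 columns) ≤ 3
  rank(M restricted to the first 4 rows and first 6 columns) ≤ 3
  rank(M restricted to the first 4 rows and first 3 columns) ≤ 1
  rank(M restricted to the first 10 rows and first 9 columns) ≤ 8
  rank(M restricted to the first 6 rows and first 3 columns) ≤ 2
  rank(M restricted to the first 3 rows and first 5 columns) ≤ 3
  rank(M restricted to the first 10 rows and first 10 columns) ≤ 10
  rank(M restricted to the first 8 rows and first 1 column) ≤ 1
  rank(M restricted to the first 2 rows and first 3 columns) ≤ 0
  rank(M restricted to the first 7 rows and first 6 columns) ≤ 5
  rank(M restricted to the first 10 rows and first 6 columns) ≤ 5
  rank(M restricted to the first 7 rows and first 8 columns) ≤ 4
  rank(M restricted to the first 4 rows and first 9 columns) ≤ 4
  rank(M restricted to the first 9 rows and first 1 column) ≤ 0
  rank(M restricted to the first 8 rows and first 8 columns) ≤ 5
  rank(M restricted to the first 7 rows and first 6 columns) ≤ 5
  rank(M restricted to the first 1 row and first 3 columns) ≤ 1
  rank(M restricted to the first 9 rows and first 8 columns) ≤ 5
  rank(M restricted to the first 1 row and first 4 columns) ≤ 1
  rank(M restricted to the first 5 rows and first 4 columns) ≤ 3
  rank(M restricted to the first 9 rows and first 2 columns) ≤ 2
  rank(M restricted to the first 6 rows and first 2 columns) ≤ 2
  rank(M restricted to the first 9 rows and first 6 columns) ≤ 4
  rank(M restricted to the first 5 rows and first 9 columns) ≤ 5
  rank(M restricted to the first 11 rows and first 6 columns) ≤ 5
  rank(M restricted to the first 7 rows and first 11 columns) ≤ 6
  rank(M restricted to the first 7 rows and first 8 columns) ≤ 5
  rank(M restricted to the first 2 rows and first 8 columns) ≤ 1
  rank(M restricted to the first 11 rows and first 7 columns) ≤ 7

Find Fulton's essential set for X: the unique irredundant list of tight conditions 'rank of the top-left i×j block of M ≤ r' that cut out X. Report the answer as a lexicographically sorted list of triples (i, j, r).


The tightest implied rank at each (i,j), from the 32 conditions:

  i=1: 0 0 0 1 1 1 1 1 1 1 1 1
  i=2: 0 0 0 1 1 1 1 1 2 2 2 2
  i=3: 0 1 1 2 2 2 2 2 3 3 3 3
  i=4: 0 1 1 2 3 3 3 3 4 4 4 4
  i=5: 0 1 2 3 4 4 4 4 5 5 5 5
  i=6: 0 1 2 3 4 4 4 4 5 6 6 6
  i=7: 0 1 2 3 4 4 4 4 5 6 6 7
  i=8: 0 1 2 3 4 4 5 5 6 7 7 8
  i=9: 0 1 2 3 4 4 5 5 6 7 8 9
  i=10: 1 2 3 4 5 5 6 6 7 8 9 10
  i=11: 1 2 3 4 5 5 6 7 8 9 10 11
  i=12: 1 2 3 4 5 6 7 8 9 10 11 12

giving w = (4, 9, 2, 5, 3, 10, 12, 7, 11, 1, 8, 6) via Δ²R.

Rothe diagram D(w) (29 cells), 9 SE-corners (essential conditions):

[(2, 3, 0), (2, 8, 1), (4, 3, 1), (7, 8, 4), (7, 11, 6), (9, 1, 0), (9, 6, 4), (9, 8, 5), (11, 6, 5)]


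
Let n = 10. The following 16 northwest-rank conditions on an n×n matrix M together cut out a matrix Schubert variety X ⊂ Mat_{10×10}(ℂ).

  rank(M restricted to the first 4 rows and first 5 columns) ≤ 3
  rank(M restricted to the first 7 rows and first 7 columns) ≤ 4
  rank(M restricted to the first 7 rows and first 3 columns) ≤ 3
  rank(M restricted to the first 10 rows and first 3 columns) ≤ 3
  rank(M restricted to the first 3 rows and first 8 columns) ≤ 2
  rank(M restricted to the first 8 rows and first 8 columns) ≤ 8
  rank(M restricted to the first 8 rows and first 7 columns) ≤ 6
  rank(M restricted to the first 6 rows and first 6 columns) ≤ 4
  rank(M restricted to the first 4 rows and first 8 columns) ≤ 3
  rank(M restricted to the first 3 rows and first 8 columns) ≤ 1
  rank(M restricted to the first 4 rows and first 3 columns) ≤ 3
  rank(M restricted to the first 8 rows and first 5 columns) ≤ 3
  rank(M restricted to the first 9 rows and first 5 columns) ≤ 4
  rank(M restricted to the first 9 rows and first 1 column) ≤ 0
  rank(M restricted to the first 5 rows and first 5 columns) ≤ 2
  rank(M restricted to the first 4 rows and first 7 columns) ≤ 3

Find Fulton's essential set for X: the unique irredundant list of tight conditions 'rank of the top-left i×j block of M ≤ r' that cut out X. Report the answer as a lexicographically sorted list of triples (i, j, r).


Rank table r_w(10×10) implied by the 16 constraints:

  row 1: 0 1 1 1 1 1 1 1 1 1
  row 2: 0 1 1 1 1 1 1 1 2 2
  row 3: 0 1 1 1 1 1 1 1 2 3
  row 4: 0 1 2 2 2 2 2 2 3 4
  row 5: 0 1 2 2 2 3 3 3 4 5
  row 6: 0 1 2 3 3 4 4 4 5 6
  row 7: 0 1 2 3 3 4 4 5 6 7
  row 8: 0 1 2 3 3 4 5 6 7 8
  row 9: 0 1 2 3 4 5 6 7 8 9
  row 10: 1 2 3 4 5 6 7 8 9 10

giving w = (2, 9, 10, 3, 6, 4, 8, 7, 5, 1) via Δ²R.

5 SE-corners of the 26-cell Rothe diagram give Ess(w):

[(3, 8, 1), (5, 5, 2), (7, 7, 4), (8, 5, 3), (9, 1, 0)]


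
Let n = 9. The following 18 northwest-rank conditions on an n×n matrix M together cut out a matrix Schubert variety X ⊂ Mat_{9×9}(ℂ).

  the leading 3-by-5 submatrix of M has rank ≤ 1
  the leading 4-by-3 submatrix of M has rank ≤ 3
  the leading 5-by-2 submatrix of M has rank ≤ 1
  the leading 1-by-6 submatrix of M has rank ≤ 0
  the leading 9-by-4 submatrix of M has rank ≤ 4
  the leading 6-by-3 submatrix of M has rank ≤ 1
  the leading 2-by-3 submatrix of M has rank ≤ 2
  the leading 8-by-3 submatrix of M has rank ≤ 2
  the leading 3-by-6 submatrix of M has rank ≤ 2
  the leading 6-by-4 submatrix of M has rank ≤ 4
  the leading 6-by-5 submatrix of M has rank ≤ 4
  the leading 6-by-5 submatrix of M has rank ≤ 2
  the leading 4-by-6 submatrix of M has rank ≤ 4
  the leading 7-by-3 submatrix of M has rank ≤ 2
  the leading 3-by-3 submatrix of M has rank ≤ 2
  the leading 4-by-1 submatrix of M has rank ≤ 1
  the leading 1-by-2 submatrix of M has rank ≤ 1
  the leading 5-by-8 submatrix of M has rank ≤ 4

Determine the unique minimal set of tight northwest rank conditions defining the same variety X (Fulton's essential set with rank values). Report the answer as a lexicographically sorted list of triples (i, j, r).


Reconstructing r_w from the 18 given conditions:

  i=1: 0  0  0  0  0  0  1  1  1
  i=2: 1  1  1  1  1  1  2  2  2
  i=3: 1  1  1  1  1  2  3  3  3
  i=4: 1  1  1  2  2  3  4  4  4
  i=5: 1  1  1  2  2  3  4  4  5
  i=6: 1  1  1  2  2  3  4  5  6
  i=7: 1  2  2  3  3  4  5  6  7
  i=8: 1  2  2  3  4  5  6  7  8
  i=9: 1  2  3  4  5  6  7  8  9

so w = (7, 1, 6, 4, 9, 8, 2, 5, 3).

D(w) has 20 cells with 6 SE-corners; essential set:

[(1, 6, 0), (3, 5, 1), (5, 8, 4), (6, 3, 1), (6, 5, 2), (8, 3, 2)]


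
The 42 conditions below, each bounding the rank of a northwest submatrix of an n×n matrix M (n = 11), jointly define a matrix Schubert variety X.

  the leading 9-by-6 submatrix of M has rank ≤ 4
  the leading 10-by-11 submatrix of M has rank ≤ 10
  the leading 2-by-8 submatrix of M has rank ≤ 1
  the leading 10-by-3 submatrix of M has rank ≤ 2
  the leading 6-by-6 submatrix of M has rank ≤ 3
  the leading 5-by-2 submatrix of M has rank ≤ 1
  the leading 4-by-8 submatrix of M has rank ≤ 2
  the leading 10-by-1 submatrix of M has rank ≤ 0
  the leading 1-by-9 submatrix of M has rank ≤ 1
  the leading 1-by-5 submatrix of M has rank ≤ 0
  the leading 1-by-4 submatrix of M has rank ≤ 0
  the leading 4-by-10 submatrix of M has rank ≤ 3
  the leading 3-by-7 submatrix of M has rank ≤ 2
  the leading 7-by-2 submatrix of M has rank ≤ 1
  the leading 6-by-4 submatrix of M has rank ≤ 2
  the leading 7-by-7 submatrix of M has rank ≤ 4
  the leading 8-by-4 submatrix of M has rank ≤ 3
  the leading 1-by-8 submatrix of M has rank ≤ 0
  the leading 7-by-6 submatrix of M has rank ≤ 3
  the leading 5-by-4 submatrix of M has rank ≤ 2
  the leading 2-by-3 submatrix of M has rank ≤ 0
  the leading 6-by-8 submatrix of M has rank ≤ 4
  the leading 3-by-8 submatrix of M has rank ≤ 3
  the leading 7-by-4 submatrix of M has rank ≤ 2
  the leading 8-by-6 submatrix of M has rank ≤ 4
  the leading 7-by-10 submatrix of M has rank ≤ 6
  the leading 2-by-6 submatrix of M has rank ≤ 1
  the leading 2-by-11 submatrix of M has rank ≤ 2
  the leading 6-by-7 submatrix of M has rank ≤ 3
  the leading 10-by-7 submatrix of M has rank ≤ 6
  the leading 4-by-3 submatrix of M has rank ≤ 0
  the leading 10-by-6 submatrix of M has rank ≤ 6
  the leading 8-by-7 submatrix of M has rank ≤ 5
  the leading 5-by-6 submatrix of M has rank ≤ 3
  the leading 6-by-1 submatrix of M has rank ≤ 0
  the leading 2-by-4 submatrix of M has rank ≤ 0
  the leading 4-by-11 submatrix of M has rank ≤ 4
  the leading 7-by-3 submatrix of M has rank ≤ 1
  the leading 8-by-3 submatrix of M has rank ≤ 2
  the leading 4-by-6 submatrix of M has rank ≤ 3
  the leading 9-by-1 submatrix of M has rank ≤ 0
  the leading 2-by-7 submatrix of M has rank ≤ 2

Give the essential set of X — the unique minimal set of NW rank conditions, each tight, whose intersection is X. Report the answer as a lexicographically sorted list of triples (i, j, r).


Recovering R(i,j) via the rank-extension bound from the 42 conditions:

  i=1: 0  0  0  0  0  0  0  0  1  1  1
  i=2: 0  0  0  0  1  1  1  1  2  2  2
  i=3: 0  0  0  1  2  2  2  2  3  3  3
  i=4: 0  0  0  1  2  2  2  2  3  3  4
  i=5: 0  1  1  2  3  3  3  3  4  4  5
  i=6: 0  1  1  2  3  3  3  4  5  5  6
  i=7: 0  1  1  2  3  3  4  5  6  6  7
  i=8: 0  1  2  3  4  4  5  6  7  7  8
  i=9: 0  1  2  3  4  4  5  6  7  8  9
  i=10: 0  1  2  3  4  5  6  7  8  9  10
  i=11: 1  2  3  4  5  6  7  8  9  10  11

hence w(1..11) = (9, 5, 4, 11, 2, 8, 7, 3, 10, 6, 1).

10 SE-corners of the 34-cell Rothe diagram give Ess(w):

[(1, 8, 0), (2, 4, 0), (4, 3, 0), (4, 8, 2), (4, 10, 3), (6, 7, 3), (7, 3, 1), (7, 6, 3), (9, 6, 4), (10, 1, 0)]


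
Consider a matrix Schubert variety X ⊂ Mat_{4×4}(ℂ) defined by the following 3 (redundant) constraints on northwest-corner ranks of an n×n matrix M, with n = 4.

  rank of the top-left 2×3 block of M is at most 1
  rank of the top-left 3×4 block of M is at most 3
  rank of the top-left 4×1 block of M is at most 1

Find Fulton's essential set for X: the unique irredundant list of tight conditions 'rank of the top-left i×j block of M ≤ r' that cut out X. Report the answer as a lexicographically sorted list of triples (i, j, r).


Reconstructing r_w from the 3 given conditions:

  1, 1, 1, 1
  1, 1, 1, 2
  1, 2, 2, 3
  1, 2, 3, 4

reading off 1-entries of Δ²R: w = (1, 4, 2, 3).

D(w) has 2 cells with 1 SE-corner; essential set:

[(2, 3, 1)]


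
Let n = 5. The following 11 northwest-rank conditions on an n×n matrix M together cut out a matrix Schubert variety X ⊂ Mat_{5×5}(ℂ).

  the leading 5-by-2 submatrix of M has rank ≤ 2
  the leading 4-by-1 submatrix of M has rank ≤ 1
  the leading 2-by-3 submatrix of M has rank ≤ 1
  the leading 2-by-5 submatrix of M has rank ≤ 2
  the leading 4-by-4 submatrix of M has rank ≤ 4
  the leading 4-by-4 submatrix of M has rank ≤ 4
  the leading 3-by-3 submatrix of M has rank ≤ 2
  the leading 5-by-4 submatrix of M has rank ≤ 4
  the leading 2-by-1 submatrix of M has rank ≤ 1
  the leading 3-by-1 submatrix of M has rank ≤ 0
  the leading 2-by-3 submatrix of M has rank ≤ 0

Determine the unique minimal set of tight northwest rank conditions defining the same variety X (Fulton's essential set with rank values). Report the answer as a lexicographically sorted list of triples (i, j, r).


The tightest implied rank at each (i,j), from the 11 conditions:

  i=1: 0, 0, 0, 1, 1
  i=2: 0, 0, 0, 1, 2
  i=3: 0, 1, 1, 2, 3
  i=4: 1, 2, 2, 3, 4
  i=5: 1, 2, 3, 4, 5

giving w = (4, 5, 2, 1, 3) via Δ²R.

D(w) has 7 cells with 2 SE-corners; essential set:

[(2, 3, 0), (3, 1, 0)]


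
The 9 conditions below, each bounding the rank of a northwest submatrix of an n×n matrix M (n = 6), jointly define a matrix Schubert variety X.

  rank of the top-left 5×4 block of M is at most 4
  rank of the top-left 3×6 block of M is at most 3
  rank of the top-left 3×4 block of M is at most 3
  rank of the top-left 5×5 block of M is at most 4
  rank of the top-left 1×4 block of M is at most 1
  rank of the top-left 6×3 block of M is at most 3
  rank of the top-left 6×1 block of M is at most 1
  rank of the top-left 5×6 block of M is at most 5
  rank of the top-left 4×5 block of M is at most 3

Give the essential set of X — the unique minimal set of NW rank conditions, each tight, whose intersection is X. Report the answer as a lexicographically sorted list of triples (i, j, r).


Reconstructing r_w from the 9 given conditions:

  i=1: 1 1 1 1 1 1
  i=2: 1 2 2 2 2 2
  i=3: 1 2 3 3 3 3
  i=4: 1 2 3 3 3 4
  i=5: 1 2 3 4 4 5
  i=6: 1 2 3 4 5 6

second differences of R give the permutation w = (1, 2, 3, 6, 4, 5).

ℓ(w)=2; the 1 essential cell (i,j,r):

[(4, 5, 3)]


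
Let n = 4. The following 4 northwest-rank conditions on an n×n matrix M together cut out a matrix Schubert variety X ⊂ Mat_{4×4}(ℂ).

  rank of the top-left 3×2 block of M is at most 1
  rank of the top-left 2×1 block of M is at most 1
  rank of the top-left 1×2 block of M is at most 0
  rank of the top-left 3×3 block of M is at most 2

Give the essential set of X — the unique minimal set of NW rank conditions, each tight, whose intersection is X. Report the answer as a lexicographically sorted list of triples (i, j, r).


Recovering R(i,j) via the rank-extension bound from the 4 conditions:

  R[1]: 0, 0, 1, 1
  R[2]: 1, 1, 2, 2
  R[3]: 1, 1, 2, 3
  R[4]: 1, 2, 3, 4

hence w(1..4) = (3, 1, 4, 2).

Rothe diagram D(w) (3 cells), 2 SE-corners (essential conditions):

[(1, 2, 0), (3, 2, 1)]


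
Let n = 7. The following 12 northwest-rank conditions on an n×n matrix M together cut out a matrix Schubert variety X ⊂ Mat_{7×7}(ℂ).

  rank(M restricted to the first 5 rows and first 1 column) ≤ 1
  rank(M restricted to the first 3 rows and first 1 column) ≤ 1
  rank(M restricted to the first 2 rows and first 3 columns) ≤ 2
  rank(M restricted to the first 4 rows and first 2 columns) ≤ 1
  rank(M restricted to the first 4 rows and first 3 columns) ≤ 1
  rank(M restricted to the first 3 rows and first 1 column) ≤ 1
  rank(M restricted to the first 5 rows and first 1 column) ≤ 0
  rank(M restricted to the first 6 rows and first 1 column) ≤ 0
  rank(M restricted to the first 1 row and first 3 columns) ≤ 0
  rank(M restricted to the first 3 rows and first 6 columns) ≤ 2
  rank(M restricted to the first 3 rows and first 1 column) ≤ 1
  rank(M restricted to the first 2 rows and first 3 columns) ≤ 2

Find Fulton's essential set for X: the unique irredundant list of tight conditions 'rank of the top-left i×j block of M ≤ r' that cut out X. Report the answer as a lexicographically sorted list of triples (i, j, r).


Recovering R(i,j) via the rank-extension bound from the 12 conditions:

  R[1]: 0 | 0 | 0 | 1 | 1 | 1 | 1
  R[2]: 0 | 1 | 1 | 2 | 2 | 2 | 2
  R[3]: 0 | 1 | 1 | 2 | 2 | 2 | 3
  R[4]: 0 | 1 | 1 | 2 | 3 | 3 | 4
  R[5]: 0 | 1 | 2 | 3 | 4 | 4 | 5
  R[6]: 0 | 1 | 2 | 3 | 4 | 5 | 6
  R[7]: 1 | 2 | 3 | 4 | 5 | 6 | 7

so w = (4, 2, 7, 5, 3, 6, 1).

|D(w)|=12, |Ess(w)|=4:

[(1, 3, 0), (3, 6, 2), (4, 3, 1), (6, 1, 0)]


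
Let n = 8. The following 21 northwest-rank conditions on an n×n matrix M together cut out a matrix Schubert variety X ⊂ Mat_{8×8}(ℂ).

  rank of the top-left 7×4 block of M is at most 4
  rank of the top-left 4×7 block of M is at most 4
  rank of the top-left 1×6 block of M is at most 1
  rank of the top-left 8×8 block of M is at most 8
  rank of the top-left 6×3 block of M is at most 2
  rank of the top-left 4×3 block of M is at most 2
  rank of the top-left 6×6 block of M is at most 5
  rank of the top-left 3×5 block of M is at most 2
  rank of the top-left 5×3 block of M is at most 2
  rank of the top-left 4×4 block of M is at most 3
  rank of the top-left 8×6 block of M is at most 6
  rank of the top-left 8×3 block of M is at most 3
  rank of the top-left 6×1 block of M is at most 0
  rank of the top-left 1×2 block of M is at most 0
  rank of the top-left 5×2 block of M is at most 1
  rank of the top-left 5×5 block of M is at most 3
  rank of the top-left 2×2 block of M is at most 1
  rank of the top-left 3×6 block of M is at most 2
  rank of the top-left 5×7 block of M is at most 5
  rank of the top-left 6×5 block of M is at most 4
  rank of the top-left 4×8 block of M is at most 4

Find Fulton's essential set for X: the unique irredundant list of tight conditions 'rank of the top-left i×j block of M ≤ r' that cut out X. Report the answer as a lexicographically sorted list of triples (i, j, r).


Rank table r_w(8×8) implied by the 21 constraints:

  row 1: 0 0 1 1 1 1 1 1
  row 2: 0 1 2 2 2 2 2 2
  row 3: 0 1 2 2 2 2 3 3
  row 4: 0 1 2 3 3 3 4 4
  row 5: 0 1 2 3 3 4 5 5
  row 6: 0 1 2 3 4 5 6 6
  row 7: 1 2 3 4 5 6 7 7
  row 8: 1 2 3 4 5 6 7 8

reading off 1-entries of Δ²R: w = (3, 2, 7, 4, 6, 5, 1, 8).

|D(w)|=11, |Ess(w)|=4:

[(1, 2, 0), (3, 6, 2), (5, 5, 3), (6, 1, 0)]
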